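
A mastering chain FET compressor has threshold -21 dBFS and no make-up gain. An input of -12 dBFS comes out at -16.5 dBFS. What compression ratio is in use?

2:1

Input overshoot = -12 − (-21) = 9 dB; output overshoot = -16.5 − (-21) = 4.5 dB.
Ratio = 9 / 4.5 = 2.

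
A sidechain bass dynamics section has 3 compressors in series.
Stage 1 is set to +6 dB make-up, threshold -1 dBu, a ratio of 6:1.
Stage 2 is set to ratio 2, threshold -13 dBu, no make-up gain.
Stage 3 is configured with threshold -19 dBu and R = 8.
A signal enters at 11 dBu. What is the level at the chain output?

Stage 1: 11 dBu is 12 dB over -1 dBu; at 6:1 that becomes 2 dB over, giving 1 dBu; +6 dB make-up → 7 dBu.
Stage 2: 7 dBu is 20 dB over -13 dBu; at 2:1 that becomes 10 dB over, giving -3 dBu.
Stage 3: 16 dB above -19 dBu, reduced 8:1 to 2 dB above → -17 dBu.

-17 dBu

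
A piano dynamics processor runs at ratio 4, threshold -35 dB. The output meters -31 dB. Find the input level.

-19 dB

The compressed level sits -31 − (-35) = 4 dB over threshold.
Before 4:1 compression the overshoot was 4 × 4 = 16 dB, so input = -35 + 16 = -19 dB.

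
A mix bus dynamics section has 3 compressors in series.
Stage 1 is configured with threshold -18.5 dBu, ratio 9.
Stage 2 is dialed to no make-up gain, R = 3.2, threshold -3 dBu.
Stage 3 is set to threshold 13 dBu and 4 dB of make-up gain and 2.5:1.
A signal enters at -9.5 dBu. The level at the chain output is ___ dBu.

-13.5 dBu

Stage 1: 9 dB above -18.5 dBu, reduced 9:1 to 1 dB above → -17.5 dBu.
Stage 2: below threshold (-17.5 ≤ -3); passes unchanged; output -17.5 dBu.
Stage 3: below threshold (-17.5 ≤ 13); passes unchanged; make-up brings it to -13.5 dBu.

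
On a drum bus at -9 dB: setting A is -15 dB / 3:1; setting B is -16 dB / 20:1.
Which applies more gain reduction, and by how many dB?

A: GR = 6 − 6/3 = 4 dB.
B: GR = 7 − 7/20 = 6.65 dB.
Difference: 2.65 dB in favour of B.

B, by 2.65 dB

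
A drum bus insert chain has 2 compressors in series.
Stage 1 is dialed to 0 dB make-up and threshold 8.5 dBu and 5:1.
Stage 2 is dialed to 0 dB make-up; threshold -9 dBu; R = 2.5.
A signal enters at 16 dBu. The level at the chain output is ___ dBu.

Stage 1: 16 dBu is 7.5 dB over 8.5 dBu; at 5:1 that becomes 1.5 dB over, giving 10 dBu.
Stage 2: overshoot 19 dB → 19/2.5 = 7.6 dB → -1.4 dBu.

-1.4 dBu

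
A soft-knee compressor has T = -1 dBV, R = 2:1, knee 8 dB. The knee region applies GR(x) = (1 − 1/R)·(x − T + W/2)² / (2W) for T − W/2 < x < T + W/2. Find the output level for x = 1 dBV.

x − T + W/2 = 1 − (-1) + 4 = 6.
GR = (1 − 1/2) × 6² / 16 = 0.5 × 36 / 16 = 1.125 dB.
Output = 1 − 1.125 = -0.125 dBV.

-0.125 dBV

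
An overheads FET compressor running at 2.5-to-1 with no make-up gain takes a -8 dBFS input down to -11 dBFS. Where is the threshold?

Gain reduction = -8 − (-11) = 3 dB; output overshoot = GR / (R − 1) = 3 / 1.5 = 2 dB.
Threshold = output − output overshoot = -11 − 2 = -13 dBFS.

-13 dBFS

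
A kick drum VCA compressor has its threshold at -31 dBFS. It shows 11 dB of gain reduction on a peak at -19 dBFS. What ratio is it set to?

12:1

Input overshoot = -19 − (-31) = 12 dB.
Output overshoot = 12 − 11 = 1 dB.
Ratio = input overshoot / output overshoot = 12 / 1 = 12.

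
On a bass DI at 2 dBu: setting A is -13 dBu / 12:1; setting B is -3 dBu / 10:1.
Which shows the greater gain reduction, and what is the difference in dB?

A, by 9.25 dB

A: 15 dB over, compressed to 1.25 dB over, so 13.75 dB of GR.
B: 5 dB over, compressed to 0.5 dB over, so 4.5 dB of GR.
Difference: 9.25 dB in favour of A.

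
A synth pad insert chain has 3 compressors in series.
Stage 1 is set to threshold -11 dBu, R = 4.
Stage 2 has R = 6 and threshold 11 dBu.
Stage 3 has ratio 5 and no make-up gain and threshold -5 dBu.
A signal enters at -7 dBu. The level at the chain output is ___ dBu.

-10 dBu

Stage 1: -7 dBu is 4 dB over -11 dBu; at 4:1 that becomes 1 dB over, giving -10 dBu.
Stage 2: -10 dBu ≤ 11 dBu, so stage 2 doesn't engage; output -10 dBu.
Stage 3: below threshold (-10 ≤ -5); passes unchanged; output -10 dBu.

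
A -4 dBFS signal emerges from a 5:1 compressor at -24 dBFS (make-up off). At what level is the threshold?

Input is 25 dB above T (since output overshoot × R = input overshoot: (-24 − T)·5 = -4 − T gives T = -29 dBFS).
Check: -29 + (-4 − (-29))/5 = -29 + 5 = -24 dBFS. ✓

-29 dBFS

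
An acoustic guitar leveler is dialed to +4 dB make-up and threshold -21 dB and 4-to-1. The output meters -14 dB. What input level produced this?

-9 dB

Before make-up, the level was -14 − 4 = -18 dB.
That's 3 dB above the -21 dB threshold.
Undo the ratio: input overshoot = 3 × 4 = 12 dB, giving input = -9 dB.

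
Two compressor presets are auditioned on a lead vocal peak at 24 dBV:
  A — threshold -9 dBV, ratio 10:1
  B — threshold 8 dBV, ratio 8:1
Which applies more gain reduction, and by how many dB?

A, by 15.7 dB

A: GR = 33 − 33/10 = 29.7 dB.
B: GR = 16 − 16/8 = 14 dB.
A applies 15.7 dB more gain reduction.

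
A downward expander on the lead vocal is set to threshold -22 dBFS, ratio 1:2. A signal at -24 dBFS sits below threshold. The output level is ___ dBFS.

Undershoot = (-22) − (-24) = 2 dB.
At 1:2, that expands to 4 dB under threshold.
Output = -22 − 4 = -26 dBFS.

-26 dBFS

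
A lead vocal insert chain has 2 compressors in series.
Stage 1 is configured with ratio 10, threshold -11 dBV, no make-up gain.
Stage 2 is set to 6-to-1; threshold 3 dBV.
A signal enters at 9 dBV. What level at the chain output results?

-9 dBV

Stage 1: 9 dBV is 20 dB over -11 dBV; at 10:1 that becomes 2 dB over, giving -9 dBV.
Stage 2: -9 dBV is at or below the 3 dBV threshold — no compression; output -9 dBV.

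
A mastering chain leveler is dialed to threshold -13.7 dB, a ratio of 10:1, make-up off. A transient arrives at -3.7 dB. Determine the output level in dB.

-12.7 dB

-3.7 dB sits 10 dB over threshold.
10:1 compression reduces that to 10/10 = 1 dB over.
Output = -13.7 + 1 = -12.7 dB.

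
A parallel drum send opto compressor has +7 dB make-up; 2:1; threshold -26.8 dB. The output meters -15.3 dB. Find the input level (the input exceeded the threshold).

-17.8 dB

Before make-up, the level was -15.3 − 7 = -22.3 dB.
Post-compression overshoot = -22.3 − (-26.8) = 4.5 dB.
Undo the ratio: input overshoot = 4.5 × 2 = 9 dB, giving input = -17.8 dB.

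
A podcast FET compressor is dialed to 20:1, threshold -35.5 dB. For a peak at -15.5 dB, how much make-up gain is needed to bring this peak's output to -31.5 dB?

The peak compresses to -35.5 + 20/20 = -34.5 dB.
To reach -31.5 dB requires -31.5 − (-34.5) = 3 dB of make-up.

3 dB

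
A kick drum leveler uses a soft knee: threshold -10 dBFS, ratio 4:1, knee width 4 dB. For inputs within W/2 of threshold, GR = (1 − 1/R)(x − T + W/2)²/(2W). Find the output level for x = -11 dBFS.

-11.09375 dBFS

x − T + W/2 = -11 − (-10) + 2 = 1.
GR = (1 − 1/4) × 1² / 8 = 0.75 × 1 / 8 = 0.09375 dB.
Output = -11 − 0.09375 = -11.09375 dBFS.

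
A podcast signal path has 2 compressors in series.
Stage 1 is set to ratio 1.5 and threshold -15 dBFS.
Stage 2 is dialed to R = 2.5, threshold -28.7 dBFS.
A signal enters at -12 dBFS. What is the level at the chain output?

-22.42 dBFS

Stage 1: -12 dBFS is 3 dB over -15 dBFS; at 1.5:1 that becomes 2 dB over, giving -13 dBFS.
Stage 2: -13 dBFS is 15.7 dB over -28.7 dBFS; at 2.5:1 that becomes 6.28 dB over, giving -22.42 dBFS.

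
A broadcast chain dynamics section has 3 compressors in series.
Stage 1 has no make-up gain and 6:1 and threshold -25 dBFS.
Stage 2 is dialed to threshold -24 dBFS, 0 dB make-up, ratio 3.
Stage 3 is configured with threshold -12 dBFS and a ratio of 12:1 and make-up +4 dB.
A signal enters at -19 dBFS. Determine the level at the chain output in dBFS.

-20 dBFS

Stage 1: overshoot 6 dB → 6/6 = 1 dB → -24 dBFS.
Stage 2: below threshold (-24 ≤ -24); passes unchanged; output -24 dBFS.
Stage 3: below threshold (-24 ≤ -12); passes unchanged; make-up brings it to -20 dBFS.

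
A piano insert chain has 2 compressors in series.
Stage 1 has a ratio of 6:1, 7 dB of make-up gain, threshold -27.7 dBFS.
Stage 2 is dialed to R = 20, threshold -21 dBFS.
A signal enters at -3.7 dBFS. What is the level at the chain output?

-20.785 dBFS

Stage 1: 24 dB above -27.7 dBFS, reduced 6:1 to 4 dB above → -23.7 dBFS; +7 dB make-up → -16.7 dBFS.
Stage 2: 4.3 dB above -21 dBFS, reduced 20:1 to 0.215 dB above → -20.785 dBFS.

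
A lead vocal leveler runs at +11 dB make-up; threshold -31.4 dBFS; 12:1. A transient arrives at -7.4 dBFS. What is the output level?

Overshoot: -7.4 − (-31.4) = 24 dB.
The 24 dB excess becomes 2 dB after 12:1 reduction.
Output = -31.4 + 2 = -29.4 dBFS; make-up adds 11 dB, giving -18.4 dBFS.

-18.4 dBFS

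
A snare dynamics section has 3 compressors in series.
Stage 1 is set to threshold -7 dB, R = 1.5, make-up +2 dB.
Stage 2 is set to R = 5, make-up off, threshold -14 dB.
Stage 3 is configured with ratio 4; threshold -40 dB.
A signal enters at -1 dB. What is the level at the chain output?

Stage 1: overshoot 6 dB → 6/1.5 = 4 dB → -3 dB; +2 dB make-up → -1 dB.
Stage 2: overshoot 13 dB → 13/5 = 2.6 dB → -11.4 dB.
Stage 3: 28.6 dB above -40 dB, reduced 4:1 to 7.15 dB above → -32.85 dB.

-32.85 dB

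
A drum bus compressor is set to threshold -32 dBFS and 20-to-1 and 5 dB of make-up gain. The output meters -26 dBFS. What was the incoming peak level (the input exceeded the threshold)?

-12 dBFS

Stripping the +5 dB make-up gives -31 dBFS at the gain stage.
That's 1 dB above the -32 dBFS threshold.
Undo the ratio: input overshoot = 1 × 20 = 20 dB, giving input = -12 dBFS.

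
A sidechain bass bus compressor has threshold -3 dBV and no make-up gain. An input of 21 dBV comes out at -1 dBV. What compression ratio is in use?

12:1

Input overshoot = 21 − (-3) = 24 dB; output overshoot = -1 − (-3) = 2 dB.
Ratio = 24 / 2 = 12.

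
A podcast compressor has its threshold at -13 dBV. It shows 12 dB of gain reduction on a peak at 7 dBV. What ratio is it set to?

2.5:1

Input overshoot = 7 − (-13) = 20 dB.
Output overshoot = 20 − 12 = 8 dB.
Ratio = input overshoot / output overshoot = 20 / 8 = 2.5.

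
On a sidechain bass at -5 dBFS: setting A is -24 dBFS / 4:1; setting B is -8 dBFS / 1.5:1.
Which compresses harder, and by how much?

A, by 13.25 dB

A: 19 dB over, compressed to 4.75 dB over, so 14.25 dB of GR.
B: 3 dB over, compressed to 2 dB over, so 1 dB of GR.
A applies 13.25 dB more gain reduction.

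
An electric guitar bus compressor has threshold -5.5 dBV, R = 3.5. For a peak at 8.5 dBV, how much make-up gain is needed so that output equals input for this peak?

Overshoot 14 dB → 14/3.5 = 4 dB after compression, so the compressed level is -5.5 + 4 = -1.5 dBV.
Make-up = target − compressed = 8.5 − (-1.5) = 10 dB.

10 dB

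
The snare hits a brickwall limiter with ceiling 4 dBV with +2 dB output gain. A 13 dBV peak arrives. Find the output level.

6 dBV

At ∞:1, everything above 4 dBV is held at the ceiling.
Output gain then adds 2 dB: 4 + 2 = 6 dBV.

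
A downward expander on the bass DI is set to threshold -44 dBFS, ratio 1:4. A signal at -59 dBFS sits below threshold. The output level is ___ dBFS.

The input is 15 dB below the -44 dBFS threshold.
A 1:4 expander multiplies undershoot by 4: 15 × 4 = 60 dB below threshold.
Output = -44 − 60 = -104 dBFS.

-104 dBFS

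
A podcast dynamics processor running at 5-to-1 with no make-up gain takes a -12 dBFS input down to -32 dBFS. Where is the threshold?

-37 dBFS

Input is 25 dB above T (since output overshoot × R = input overshoot: (-32 − T)·5 = -12 − T gives T = -37 dBFS).
Check: -37 + (-12 − (-37))/5 = -37 + 5 = -32 dBFS. ✓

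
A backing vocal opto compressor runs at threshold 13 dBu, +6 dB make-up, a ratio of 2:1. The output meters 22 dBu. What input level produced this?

Before make-up, the level was 22 − 6 = 16 dBu.
That's 3 dB above the 13 dBu threshold.
Input overshoot = R × output overshoot = 6 dB → input = 13 + 6 = 19 dBu.

19 dBu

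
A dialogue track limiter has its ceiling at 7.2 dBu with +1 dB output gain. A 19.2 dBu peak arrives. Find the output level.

At ∞:1, everything above 7.2 dBu is held at the ceiling.
Output gain then adds 1 dB: 7.2 + 1 = 8.2 dBu.

8.2 dBu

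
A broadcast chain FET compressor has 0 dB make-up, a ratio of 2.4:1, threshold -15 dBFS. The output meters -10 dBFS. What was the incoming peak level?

Post-compression overshoot = -10 − (-15) = 5 dB.
Input overshoot = R × output overshoot = 12 dB → input = -15 + 12 = -3 dBFS.

-3 dBFS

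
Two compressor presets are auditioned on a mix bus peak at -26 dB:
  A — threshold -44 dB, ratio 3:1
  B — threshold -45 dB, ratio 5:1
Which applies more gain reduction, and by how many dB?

A: 18 dB over, compressed to 6 dB over, so 12 dB of GR.
B: 19 dB over, compressed to 3.8 dB over, so 15.2 dB of GR.
Difference: 3.2 dB in favour of B.

B, by 3.2 dB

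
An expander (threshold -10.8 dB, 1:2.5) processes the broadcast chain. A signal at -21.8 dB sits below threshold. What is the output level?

The input is 11 dB below the -10.8 dB threshold.
A 1:2.5 expander multiplies undershoot by 2.5: 11 × 2.5 = 27.5 dB below threshold.
Output = -10.8 − 27.5 = -38.3 dB.

-38.3 dB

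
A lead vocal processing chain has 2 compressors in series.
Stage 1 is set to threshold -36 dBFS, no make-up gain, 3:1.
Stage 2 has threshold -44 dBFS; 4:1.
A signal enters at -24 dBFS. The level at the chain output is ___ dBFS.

Stage 1: overshoot 12 dB → 12/3 = 4 dB → -32 dBFS.
Stage 2: -32 dBFS is 12 dB over -44 dBFS; at 4:1 that becomes 3 dB over, giving -41 dBFS.

-41 dBFS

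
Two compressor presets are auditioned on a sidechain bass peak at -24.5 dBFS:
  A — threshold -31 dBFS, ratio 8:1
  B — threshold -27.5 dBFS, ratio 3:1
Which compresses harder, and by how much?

A, by 3.6875 dB

A: 6.5 dB over, compressed to 0.8125 dB over, so 5.6875 dB of GR.
B: 3 dB over, compressed to 1 dB over, so 2 dB of GR.
A applies 3.6875 dB more gain reduction.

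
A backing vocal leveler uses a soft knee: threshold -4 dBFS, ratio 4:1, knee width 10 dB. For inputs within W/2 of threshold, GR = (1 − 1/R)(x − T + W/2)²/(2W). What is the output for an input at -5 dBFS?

-5.6 dBFS

x − T + W/2 = -5 − (-4) + 5 = 4.
GR = (1 − 1/4) × 4² / 20 = 0.75 × 16 / 20 = 0.6 dB.
Output = -5 − 0.6 = -5.6 dBFS.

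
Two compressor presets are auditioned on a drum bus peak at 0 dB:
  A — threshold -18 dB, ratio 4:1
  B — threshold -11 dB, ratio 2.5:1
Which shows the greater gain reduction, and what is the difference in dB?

A: 18 dB over, compressed to 4.5 dB over, so 13.5 dB of GR.
B: 11 dB over, compressed to 4.4 dB over, so 6.6 dB of GR.
Difference: 6.9 dB in favour of A.

A, by 6.9 dB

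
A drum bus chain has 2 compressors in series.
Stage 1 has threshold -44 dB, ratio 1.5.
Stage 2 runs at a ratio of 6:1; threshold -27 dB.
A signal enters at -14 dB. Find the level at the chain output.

-26.5 dB

Stage 1: -14 dB is 30 dB over -44 dB; at 1.5:1 that becomes 20 dB over, giving -24 dB.
Stage 2: -24 dB is 3 dB over -27 dB; at 6:1 that becomes 0.5 dB over, giving -26.5 dB.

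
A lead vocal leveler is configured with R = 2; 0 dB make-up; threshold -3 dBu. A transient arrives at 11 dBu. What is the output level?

The input is 14 dB above the -3 dBu threshold.
At 2:1 the overshoot is divided by 2, leaving 7 dB above threshold.
So the level is -3 + 7 = 4 dBu.

4 dBu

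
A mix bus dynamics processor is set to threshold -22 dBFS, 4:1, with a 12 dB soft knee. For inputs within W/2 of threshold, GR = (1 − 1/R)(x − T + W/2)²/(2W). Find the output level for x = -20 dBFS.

-22 dBFS

x − T + W/2 = -20 − (-22) + 6 = 8.
GR = (1 − 1/4) × 8² / 24 = 0.75 × 64 / 24 = 2 dB.
Output = -20 − 2 = -22 dBFS.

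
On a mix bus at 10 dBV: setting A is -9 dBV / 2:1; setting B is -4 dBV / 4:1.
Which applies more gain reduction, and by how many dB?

B, by 1 dB

A: GR = 19 − 19/2 = 9.5 dB.
B: GR = 14 − 14/4 = 10.5 dB.
Difference: 1 dB in favour of B.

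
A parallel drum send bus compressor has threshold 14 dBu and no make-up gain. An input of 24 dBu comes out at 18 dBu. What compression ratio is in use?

Input overshoot = 24 − 14 = 10 dB; output overshoot = 18 − 14 = 4 dB.
Ratio = 10 / 4 = 2.5.

2.5:1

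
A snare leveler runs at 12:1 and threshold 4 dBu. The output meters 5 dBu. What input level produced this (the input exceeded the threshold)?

The compressed level sits 5 − 4 = 1 dB over threshold.
Undo the ratio: input overshoot = 1 × 12 = 12 dB, giving input = 16 dBu.

16 dBu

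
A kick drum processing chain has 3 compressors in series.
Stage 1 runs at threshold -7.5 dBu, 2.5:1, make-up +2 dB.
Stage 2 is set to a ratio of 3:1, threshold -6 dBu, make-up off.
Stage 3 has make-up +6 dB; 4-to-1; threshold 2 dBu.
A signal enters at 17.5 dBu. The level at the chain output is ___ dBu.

Stage 1: overshoot 25 dB → 25/2.5 = 10 dB → 2.5 dBu; +2 dB make-up → 4.5 dBu.
Stage 2: overshoot 10.5 dB → 10.5/3 = 3.5 dB → -2.5 dBu.
Stage 3: -2.5 dBu ≤ 2 dBu, so stage 3 doesn't engage; make-up brings it to 3.5 dBu.

3.5 dBu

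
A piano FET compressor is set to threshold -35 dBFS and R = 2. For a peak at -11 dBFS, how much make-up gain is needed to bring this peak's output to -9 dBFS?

Without make-up, output = threshold + overshoot/2 = -35 + 12 = -23 dBFS.
Gap to target: 14 dB.

14 dB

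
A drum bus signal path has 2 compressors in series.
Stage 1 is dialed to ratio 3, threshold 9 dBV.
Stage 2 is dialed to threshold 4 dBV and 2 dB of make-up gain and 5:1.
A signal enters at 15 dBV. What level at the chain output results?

7.4 dBV

Stage 1: 6 dB above 9 dBV, reduced 3:1 to 2 dB above → 11 dBV.
Stage 2: 7 dB above 4 dBV, reduced 5:1 to 1.4 dB above → 5.4 dBV; +2 dB make-up → 7.4 dBV.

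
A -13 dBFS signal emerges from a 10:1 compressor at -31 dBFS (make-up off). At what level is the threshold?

Let T be the threshold. Output overshoot = (input overshoot)/R, so -31 − T = (-13 − T)/10.
10·(-31 − T) = -13 − T → 9·T = -310 − (-13) = -297.
T = -297/9 = -33 dBFS.

-33 dBFS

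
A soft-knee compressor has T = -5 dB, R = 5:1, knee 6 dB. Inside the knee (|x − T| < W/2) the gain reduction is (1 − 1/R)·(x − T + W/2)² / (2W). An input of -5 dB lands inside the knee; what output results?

x − T + W/2 = -5 − (-5) + 3 = 3.
GR = (1 − 1/5) × 3² / 12 = 0.8 × 9 / 12 = 0.6 dB.
Output = -5 − 0.6 = -5.6 dB.

-5.6 dB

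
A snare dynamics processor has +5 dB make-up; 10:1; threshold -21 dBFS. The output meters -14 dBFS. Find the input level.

-1 dBFS

Before make-up, the level was -14 − 5 = -19 dBFS.
That's 2 dB above the -21 dBFS threshold.
Input overshoot = R × output overshoot = 20 dB → input = -21 + 20 = -1 dBFS.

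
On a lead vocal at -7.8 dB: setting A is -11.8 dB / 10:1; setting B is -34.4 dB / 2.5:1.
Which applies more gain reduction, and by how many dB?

B, by 12.36 dB

A: 4 dB over, compressed to 0.4 dB over, so 3.6 dB of GR.
B: 26.6 dB over, compressed to 10.64 dB over, so 15.96 dB of GR.
B applies 12.36 dB more gain reduction.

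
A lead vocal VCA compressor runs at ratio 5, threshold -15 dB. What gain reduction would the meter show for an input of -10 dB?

4 dB

The signal is 5 dB above threshold.
A 5:1 ratio leaves 1 dB of that excess.
GR = overshoot in − overshoot out = 5 − 1 = 4 dB.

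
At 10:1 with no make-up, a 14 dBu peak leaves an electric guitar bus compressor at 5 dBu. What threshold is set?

Input is 10 dB above T (since output overshoot × R = input overshoot: (5 − T)·10 = 14 − T gives T = 4 dBu).
Check: 4 + (14 − 4)/10 = 4 + 1 = 5 dBu. ✓

4 dBu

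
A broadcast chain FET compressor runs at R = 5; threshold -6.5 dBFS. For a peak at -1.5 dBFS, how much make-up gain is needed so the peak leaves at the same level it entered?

Without make-up, output = threshold + overshoot/5 = -6.5 + 1 = -5.5 dBFS.
Gap to target: 4 dB.

4 dB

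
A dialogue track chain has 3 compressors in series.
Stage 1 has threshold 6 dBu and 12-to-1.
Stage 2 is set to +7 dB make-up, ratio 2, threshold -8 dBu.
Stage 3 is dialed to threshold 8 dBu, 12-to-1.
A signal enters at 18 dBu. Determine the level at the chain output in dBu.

Stage 1: 12 dB above 6 dBu, reduced 12:1 to 1 dB above → 7 dBu.
Stage 2: 15 dB above -8 dBu, reduced 2:1 to 7.5 dB above → -0.5 dBu; +7 dB make-up → 6.5 dBu.
Stage 3: 6.5 dBu is at or below the 8 dBu threshold — no compression; output 6.5 dBu.

6.5 dBu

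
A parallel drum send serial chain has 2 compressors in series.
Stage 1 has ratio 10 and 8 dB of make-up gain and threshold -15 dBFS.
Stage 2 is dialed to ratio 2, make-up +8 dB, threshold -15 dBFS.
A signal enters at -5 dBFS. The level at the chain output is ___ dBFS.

-2.5 dBFS

Stage 1: overshoot 10 dB → 10/10 = 1 dB → -14 dBFS; +8 dB make-up → -6 dBFS.
Stage 2: -6 dBFS is 9 dB over -15 dBFS; at 2:1 that becomes 4.5 dB over, giving -10.5 dBFS; +8 dB make-up → -2.5 dBFS.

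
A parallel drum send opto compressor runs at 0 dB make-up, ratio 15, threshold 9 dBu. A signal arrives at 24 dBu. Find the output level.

The input is 15 dB above the 9 dBu threshold.
15:1 compression reduces that to 15/15 = 1 dB over.
Output = 9 + 1 = 10 dBu.

10 dBu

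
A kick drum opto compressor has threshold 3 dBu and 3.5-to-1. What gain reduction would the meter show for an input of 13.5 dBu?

7.5 dB

The signal is 10.5 dB above threshold.
At 3.5:1, output sits 10.5/3.5 = 3 dB above threshold.
So the signal is attenuated by 10.5 − 3 = 7.5 dB.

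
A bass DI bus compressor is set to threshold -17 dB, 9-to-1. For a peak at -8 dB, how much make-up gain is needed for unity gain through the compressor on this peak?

Overshoot 9 dB → 9/9 = 1 dB after compression, so the compressed level is -17 + 1 = -16 dB.
Make-up = target − compressed = -8 − (-16) = 8 dB.

8 dB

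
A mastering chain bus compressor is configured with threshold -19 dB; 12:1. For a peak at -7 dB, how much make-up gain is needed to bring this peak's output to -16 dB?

Overshoot 12 dB → 12/12 = 1 dB after compression, so the compressed level is -19 + 1 = -18 dB.
Make-up = target − compressed = -16 − (-18) = 2 dB.

2 dB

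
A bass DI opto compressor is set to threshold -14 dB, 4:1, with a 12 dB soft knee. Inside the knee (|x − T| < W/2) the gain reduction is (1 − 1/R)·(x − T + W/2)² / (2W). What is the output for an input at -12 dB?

-14 dB

x − T + W/2 = -12 − (-14) + 6 = 8.
GR = (1 − 1/4) × 8² / 24 = 0.75 × 64 / 24 = 2 dB.
Output = -12 − 2 = -14 dB.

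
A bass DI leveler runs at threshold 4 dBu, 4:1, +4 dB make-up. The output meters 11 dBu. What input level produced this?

16 dBu

Before make-up, the level was 11 − 4 = 7 dBu.
Post-compression overshoot = 7 − 4 = 3 dB.
Before 4:1 compression the overshoot was 3 × 4 = 12 dB, so input = 4 + 12 = 16 dBu.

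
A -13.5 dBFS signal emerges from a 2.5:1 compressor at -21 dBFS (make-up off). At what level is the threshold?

-26 dBFS

Gain reduction = -13.5 − (-21) = 7.5 dB; output overshoot = GR / (R − 1) = 7.5 / 1.5 = 5 dB.
Threshold = output − output overshoot = -21 − 5 = -26 dBFS.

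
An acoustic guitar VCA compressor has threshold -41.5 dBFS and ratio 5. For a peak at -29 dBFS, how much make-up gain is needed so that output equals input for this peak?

Overshoot 12.5 dB → 12.5/5 = 2.5 dB after compression, so the compressed level is -41.5 + 2.5 = -39 dBFS.
Make-up = target − compressed = -29 − (-39) = 10 dB.

10 dB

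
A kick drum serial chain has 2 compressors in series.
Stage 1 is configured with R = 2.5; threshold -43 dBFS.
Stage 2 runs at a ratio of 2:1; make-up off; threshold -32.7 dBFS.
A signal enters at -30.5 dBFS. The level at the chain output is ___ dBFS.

-38 dBFS

Stage 1: -30.5 dBFS is 12.5 dB over -43 dBFS; at 2.5:1 that becomes 5 dB over, giving -38 dBFS.
Stage 2: -38 dBFS ≤ -32.7 dBFS, so stage 2 doesn't engage; output -38 dBFS.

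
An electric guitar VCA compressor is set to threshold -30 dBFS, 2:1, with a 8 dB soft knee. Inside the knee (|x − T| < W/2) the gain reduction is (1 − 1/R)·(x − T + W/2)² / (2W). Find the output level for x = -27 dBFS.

-28.53125 dBFS

x − T + W/2 = -27 − (-30) + 4 = 7.
GR = (1 − 1/2) × 7² / 16 = 0.5 × 49 / 16 = 1.53125 dB.
Output = -27 − 1.53125 = -28.53125 dBFS.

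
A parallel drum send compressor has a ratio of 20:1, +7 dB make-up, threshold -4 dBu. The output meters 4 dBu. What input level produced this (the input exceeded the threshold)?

16 dBu

Before make-up, the level was 4 − 7 = -3 dBu.
That's 1 dB above the -4 dBu threshold.
Undo the ratio: input overshoot = 1 × 20 = 20 dB, giving input = 16 dBu.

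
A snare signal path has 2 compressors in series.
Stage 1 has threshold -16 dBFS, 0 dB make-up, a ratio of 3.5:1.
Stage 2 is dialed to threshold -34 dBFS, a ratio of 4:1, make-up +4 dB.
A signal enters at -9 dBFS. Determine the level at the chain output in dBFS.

-25 dBFS

Stage 1: 7 dB above -16 dBFS, reduced 3.5:1 to 2 dB above → -14 dBFS.
Stage 2: overshoot 20 dB → 20/4 = 5 dB → -29 dBFS; +4 dB make-up → -25 dBFS.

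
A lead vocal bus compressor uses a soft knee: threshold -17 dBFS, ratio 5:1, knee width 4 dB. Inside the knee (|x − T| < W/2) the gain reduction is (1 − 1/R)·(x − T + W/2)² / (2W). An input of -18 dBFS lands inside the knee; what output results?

-18.1 dBFS

x − T + W/2 = -18 − (-17) + 2 = 1.
GR = (1 − 1/5) × 1² / 8 = 0.8 × 1 / 8 = 0.1 dB.
Output = -18 − 0.1 = -18.1 dBFS.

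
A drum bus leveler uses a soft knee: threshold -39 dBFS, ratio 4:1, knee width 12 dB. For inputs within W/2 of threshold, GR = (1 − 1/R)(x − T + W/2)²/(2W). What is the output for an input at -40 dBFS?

x − T + W/2 = -40 − (-39) + 6 = 5.
GR = (1 − 1/4) × 5² / 24 = 0.75 × 25 / 24 = 0.78125 dB.
Output = -40 − 0.78125 = -40.78125 dBFS.

-40.78125 dBFS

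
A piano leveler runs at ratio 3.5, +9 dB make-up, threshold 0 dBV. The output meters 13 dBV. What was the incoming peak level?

Remove make-up: 13 − 9 = 4 dBV.
Post-compression overshoot = 4 − 0 = 4 dB.
Before 3.5:1 compression the overshoot was 4 × 3.5 = 14 dB, so input = 0 + 14 = 14 dBV.

14 dBV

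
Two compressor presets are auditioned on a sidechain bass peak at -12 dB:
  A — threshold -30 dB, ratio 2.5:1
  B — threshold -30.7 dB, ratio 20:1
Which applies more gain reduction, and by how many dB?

A: 18 dB over, compressed to 7.2 dB over, so 10.8 dB of GR.
B: 18.7 dB over, compressed to 0.935 dB over, so 17.765 dB of GR.
Difference: 6.965 dB in favour of B.

B, by 6.965 dB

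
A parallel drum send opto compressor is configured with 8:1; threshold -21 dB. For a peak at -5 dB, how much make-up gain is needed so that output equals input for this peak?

14 dB

Overshoot 16 dB → 16/8 = 2 dB after compression, so the compressed level is -21 + 2 = -19 dB.
Make-up = target − compressed = -5 − (-19) = 14 dB.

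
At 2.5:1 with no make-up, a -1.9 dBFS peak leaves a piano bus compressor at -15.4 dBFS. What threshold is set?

Input is 22.5 dB above T (since output overshoot × R = input overshoot: (-15.4 − T)·2.5 = -1.9 − T gives T = -24.4 dBFS).
Check: -24.4 + (-1.9 − (-24.4))/2.5 = -24.4 + 9 = -15.4 dBFS. ✓

-24.4 dBFS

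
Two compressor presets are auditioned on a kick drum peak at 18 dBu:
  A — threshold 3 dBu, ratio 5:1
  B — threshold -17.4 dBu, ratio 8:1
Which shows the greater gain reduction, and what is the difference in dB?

B, by 18.975 dB

A: GR = 15 − 15/5 = 12 dB.
B: GR = 35.4 − 35.4/8 = 30.975 dB.
B applies 18.975 dB more gain reduction.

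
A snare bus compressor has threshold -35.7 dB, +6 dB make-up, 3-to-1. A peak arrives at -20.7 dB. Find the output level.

The input is 15 dB above the -35.7 dB threshold.
3:1 compression reduces that to 15/3 = 5 dB over.
So the level is -35.7 + 5 = -30.7 dB; make-up adds 6 dB, giving -24.7 dB.

-24.7 dB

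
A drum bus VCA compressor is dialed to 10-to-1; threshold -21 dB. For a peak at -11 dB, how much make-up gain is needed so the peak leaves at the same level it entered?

Without make-up, output = threshold + overshoot/10 = -21 + 1 = -20 dB.
Gap to target: 9 dB.

9 dB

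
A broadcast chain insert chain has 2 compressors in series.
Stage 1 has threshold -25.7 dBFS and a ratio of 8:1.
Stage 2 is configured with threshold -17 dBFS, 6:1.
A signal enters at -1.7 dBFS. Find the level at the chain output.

Stage 1: overshoot 24 dB → 24/8 = 3 dB → -22.7 dBFS.
Stage 2: -22.7 dBFS is at or below the -17 dBFS threshold — no compression; output -22.7 dBFS.

-22.7 dBFS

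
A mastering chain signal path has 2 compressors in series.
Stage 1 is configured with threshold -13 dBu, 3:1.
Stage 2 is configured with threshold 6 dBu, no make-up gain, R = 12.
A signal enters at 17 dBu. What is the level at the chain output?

Stage 1: 30 dB above -13 dBu, reduced 3:1 to 10 dB above → -3 dBu.
Stage 2: -3 dBu is at or below the 6 dBu threshold — no compression; output -3 dBu.

-3 dBu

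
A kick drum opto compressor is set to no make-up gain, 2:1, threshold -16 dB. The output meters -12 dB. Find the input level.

-8 dB

That's 4 dB above the -16 dB threshold.
Undo the ratio: input overshoot = 4 × 2 = 8 dB, giving input = -8 dB.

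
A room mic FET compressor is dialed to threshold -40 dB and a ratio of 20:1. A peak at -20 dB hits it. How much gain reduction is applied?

-20 dB exceeds the threshold by 20 dB.
At 20:1, output sits 20/20 = 1 dB above threshold.
So the signal is attenuated by 20 − 1 = 19 dB.

19 dB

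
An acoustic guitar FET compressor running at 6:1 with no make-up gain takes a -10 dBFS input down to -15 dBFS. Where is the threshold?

Let T be the threshold. Output overshoot = (input overshoot)/R, so -15 − T = (-10 − T)/6.
6·(-15 − T) = -10 − T → 5·T = -90 − (-10) = -80.
T = -80/5 = -16 dBFS.

-16 dBFS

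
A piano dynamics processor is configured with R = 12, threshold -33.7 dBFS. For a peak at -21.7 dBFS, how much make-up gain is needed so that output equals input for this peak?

11 dB

Without make-up, output = threshold + overshoot/12 = -33.7 + 1 = -32.7 dBFS.
Gap to target: 11 dB.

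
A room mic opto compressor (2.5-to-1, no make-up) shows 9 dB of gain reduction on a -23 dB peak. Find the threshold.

-38 dB

Input is 15 dB above T (since output overshoot × R = input overshoot: (-32 − T)·2.5 = -23 − T gives T = -38 dB).
Check: -38 + (-23 − (-38))/2.5 = -38 + 6 = -32 dB. ✓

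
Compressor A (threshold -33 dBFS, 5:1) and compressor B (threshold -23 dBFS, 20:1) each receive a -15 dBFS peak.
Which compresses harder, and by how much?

A: 18 dB over, compressed to 3.6 dB over, so 14.4 dB of GR.
B: 8 dB over, compressed to 0.4 dB over, so 7.6 dB of GR.
A applies 6.8 dB more gain reduction.

A, by 6.8 dB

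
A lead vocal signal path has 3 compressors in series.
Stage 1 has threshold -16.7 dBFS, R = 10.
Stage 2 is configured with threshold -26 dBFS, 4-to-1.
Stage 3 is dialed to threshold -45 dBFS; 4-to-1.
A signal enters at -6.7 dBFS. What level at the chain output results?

Stage 1: -6.7 dBFS is 10 dB over -16.7 dBFS; at 10:1 that becomes 1 dB over, giving -15.7 dBFS.
Stage 2: 10.3 dB above -26 dBFS, reduced 4:1 to 2.575 dB above → -23.425 dBFS.
Stage 3: 21.575 dB above -45 dBFS, reduced 4:1 to 5.39375 dB above → -39.60625 dBFS.

-39.60625 dBFS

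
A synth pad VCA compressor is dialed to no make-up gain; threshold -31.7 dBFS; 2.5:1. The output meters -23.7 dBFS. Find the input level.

Post-compression overshoot = -23.7 − (-31.7) = 8 dB.
Before 2.5:1 compression the overshoot was 8 × 2.5 = 20 dB, so input = -31.7 + 20 = -11.7 dBFS.

-11.7 dBFS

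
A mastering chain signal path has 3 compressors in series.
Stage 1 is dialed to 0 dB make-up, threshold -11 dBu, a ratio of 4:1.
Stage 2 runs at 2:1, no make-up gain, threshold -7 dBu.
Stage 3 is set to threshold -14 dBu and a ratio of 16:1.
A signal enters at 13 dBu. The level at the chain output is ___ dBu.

Stage 1: 13 dBu is 24 dB over -11 dBu; at 4:1 that becomes 6 dB over, giving -5 dBu.
Stage 2: 2 dB above -7 dBu, reduced 2:1 to 1 dB above → -6 dBu.
Stage 3: -6 dBu is 8 dB over -14 dBu; at 16:1 that becomes 0.5 dB over, giving -13.5 dBu.

-13.5 dBu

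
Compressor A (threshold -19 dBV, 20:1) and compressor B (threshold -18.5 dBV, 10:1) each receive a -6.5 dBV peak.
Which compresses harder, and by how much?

A, by 1.075 dB

A: overshoot 12.5 dB → output overshoot 0.625 dB → GR 11.875 dB.
B: overshoot 12 dB → output overshoot 1.2 dB → GR 10.8 dB.
Difference: 1.075 dB in favour of A.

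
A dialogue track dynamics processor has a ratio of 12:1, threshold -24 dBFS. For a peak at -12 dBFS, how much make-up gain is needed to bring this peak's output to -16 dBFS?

7 dB

Without make-up, output = threshold + overshoot/12 = -24 + 1 = -23 dBFS.
Gap to target: 7 dB.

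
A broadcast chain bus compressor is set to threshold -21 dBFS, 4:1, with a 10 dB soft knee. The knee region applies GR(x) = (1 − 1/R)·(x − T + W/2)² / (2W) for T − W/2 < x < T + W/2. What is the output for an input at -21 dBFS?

-21.9375 dBFS

x − T + W/2 = -21 − (-21) + 5 = 5.
GR = (1 − 1/4) × 5² / 20 = 0.75 × 25 / 20 = 0.9375 dB.
Output = -21 − 0.9375 = -21.9375 dBFS.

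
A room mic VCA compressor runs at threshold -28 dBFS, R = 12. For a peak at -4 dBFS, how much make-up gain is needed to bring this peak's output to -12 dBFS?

14 dB

The peak compresses to -28 + 24/12 = -26 dBFS.
To reach -12 dBFS requires -12 − (-26) = 14 dB of make-up.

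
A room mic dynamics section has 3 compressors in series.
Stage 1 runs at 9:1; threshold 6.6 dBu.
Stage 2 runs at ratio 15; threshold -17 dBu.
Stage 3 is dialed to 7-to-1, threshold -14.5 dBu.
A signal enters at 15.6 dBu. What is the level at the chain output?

Stage 1: overshoot 9 dB → 9/9 = 1 dB → 7.6 dBu.
Stage 2: overshoot 24.6 dB → 24.6/15 = 1.64 dB → -15.36 dBu.
Stage 3: -15.36 dBu ≤ -14.5 dBu, so stage 3 doesn't engage; output -15.36 dBu.

-15.36 dBu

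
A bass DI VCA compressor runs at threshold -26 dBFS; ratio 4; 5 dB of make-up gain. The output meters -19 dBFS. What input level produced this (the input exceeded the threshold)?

-18 dBFS

Remove make-up: -19 − 5 = -24 dBFS.
The compressed level sits -24 − (-26) = 2 dB over threshold.
Input overshoot = R × output overshoot = 8 dB → input = -26 + 8 = -18 dBFS.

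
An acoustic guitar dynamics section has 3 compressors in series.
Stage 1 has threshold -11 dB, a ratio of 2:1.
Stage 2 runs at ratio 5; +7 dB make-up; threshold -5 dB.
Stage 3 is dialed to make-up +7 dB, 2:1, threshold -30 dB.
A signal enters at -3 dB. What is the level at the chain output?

Stage 1: overshoot 8 dB → 8/2 = 4 dB → -7 dB.
Stage 2: below threshold (-7 ≤ -5); passes unchanged; make-up brings it to 0 dB.
Stage 3: 30 dB above -30 dB, reduced 2:1 to 15 dB above → -15 dB; +7 dB make-up → -8 dB.

-8 dB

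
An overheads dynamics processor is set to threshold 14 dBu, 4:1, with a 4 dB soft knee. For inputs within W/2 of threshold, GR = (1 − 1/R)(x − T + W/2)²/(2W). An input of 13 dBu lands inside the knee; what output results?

x − T + W/2 = 13 − 14 + 2 = 1.
GR = (1 − 1/4) × 1² / 8 = 0.75 × 1 / 8 = 0.09375 dB.
Output = 13 − 0.09375 = 12.90625 dBu.

12.90625 dBu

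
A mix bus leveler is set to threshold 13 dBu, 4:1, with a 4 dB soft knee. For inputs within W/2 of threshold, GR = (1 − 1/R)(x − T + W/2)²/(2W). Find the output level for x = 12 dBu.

x − T + W/2 = 12 − 13 + 2 = 1.
GR = (1 − 1/4) × 1² / 8 = 0.75 × 1 / 8 = 0.09375 dB.
Output = 12 − 0.09375 = 11.90625 dBu.

11.90625 dBu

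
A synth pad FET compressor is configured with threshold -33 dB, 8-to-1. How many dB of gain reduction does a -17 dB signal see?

14 dB

-17 dB exceeds the threshold by 16 dB.
A 8:1 ratio leaves 2 dB of that excess.
Gain reduction = 16 − 2 = 14 dB.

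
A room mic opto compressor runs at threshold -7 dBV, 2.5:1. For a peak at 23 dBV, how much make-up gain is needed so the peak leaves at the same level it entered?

18 dB

Without make-up, output = threshold + overshoot/2.5 = -7 + 12 = 5 dBV.
Gap to target: 18 dB.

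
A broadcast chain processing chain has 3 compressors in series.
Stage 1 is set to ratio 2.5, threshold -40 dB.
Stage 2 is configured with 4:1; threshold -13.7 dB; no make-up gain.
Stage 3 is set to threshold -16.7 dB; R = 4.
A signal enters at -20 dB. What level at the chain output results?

-32 dB

Stage 1: 20 dB above -40 dB, reduced 2.5:1 to 8 dB above → -32 dB.
Stage 2: -32 dB is at or below the -13.7 dB threshold — no compression; output -32 dB.
Stage 3: -32 dB is at or below the -16.7 dB threshold — no compression; output -32 dB.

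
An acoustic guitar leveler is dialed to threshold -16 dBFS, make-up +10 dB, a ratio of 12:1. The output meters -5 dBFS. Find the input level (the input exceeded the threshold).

-4 dBFS

Before make-up, the level was -5 − 10 = -15 dBFS.
Post-compression overshoot = -15 − (-16) = 1 dB.
Before 12:1 compression the overshoot was 1 × 12 = 12 dB, so input = -16 + 12 = -4 dBFS.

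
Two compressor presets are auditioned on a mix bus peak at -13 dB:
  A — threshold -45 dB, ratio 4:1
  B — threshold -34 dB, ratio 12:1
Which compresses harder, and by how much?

A, by 4.75 dB

A: 32 dB over, compressed to 8 dB over, so 24 dB of GR.
B: 21 dB over, compressed to 1.75 dB over, so 19.25 dB of GR.
A applies 4.75 dB more gain reduction.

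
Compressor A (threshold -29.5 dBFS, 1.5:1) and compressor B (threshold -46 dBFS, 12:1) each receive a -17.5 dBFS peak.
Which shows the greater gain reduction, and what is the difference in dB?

A: GR = 12 − 12/1.5 = 4 dB.
B: GR = 28.5 − 28.5/12 = 26.125 dB.
B reduces 22.125 dB more.

B, by 22.125 dB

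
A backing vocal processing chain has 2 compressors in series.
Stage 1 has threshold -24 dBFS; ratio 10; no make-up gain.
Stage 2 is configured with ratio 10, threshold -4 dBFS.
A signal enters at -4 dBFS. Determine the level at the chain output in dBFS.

-22 dBFS

Stage 1: -4 dBFS is 20 dB over -24 dBFS; at 10:1 that becomes 2 dB over, giving -22 dBFS.
Stage 2: -22 dBFS ≤ -4 dBFS, so stage 2 doesn't engage; output -22 dBFS.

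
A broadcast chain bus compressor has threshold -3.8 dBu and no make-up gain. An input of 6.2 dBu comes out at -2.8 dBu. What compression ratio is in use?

Input overshoot = 6.2 − (-3.8) = 10 dB; output overshoot = -2.8 − (-3.8) = 1 dB.
Ratio = 10 / 1 = 10.

10:1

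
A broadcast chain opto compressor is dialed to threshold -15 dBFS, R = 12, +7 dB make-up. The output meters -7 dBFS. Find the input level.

-3 dBFS

Remove make-up: -7 − 7 = -14 dBFS.
Post-compression overshoot = -14 − (-15) = 1 dB.
Before 12:1 compression the overshoot was 1 × 12 = 12 dB, so input = -15 + 12 = -3 dBFS.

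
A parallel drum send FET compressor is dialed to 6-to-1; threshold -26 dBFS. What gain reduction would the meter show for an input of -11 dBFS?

Overshoot = -11 − (-26) = 15 dB.
After 6:1 compression the overshoot becomes 15/6 = 2.5 dB.
So the signal is attenuated by 15 − 2.5 = 12.5 dB.

12.5 dB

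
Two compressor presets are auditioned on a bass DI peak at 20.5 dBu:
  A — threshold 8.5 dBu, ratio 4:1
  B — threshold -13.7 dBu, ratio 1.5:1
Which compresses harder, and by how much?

A: 12 dB over, compressed to 3 dB over, so 9 dB of GR.
B: 34.2 dB over, compressed to 22.8 dB over, so 11.4 dB of GR.
B reduces 2.4 dB more.

B, by 2.4 dB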